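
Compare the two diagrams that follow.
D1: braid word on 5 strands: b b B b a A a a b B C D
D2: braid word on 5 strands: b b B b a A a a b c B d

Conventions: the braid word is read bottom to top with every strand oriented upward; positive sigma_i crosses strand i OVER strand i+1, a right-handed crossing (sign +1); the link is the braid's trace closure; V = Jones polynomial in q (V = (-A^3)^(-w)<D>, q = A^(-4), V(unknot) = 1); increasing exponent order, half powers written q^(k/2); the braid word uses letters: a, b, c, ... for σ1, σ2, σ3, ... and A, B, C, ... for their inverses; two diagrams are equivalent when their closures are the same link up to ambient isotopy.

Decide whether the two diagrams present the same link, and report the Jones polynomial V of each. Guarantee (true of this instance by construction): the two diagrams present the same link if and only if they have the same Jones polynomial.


same link: yes
V(D1) = q + 2q^3 + q^5  [12 crossings, <D> = A^-14 + 2A^-6 + A^2, w = +2]
V(D2) = q + 2q^3 + q^5  (w +6, c 12, <D> = A^-2 + 2A^6 + A^14)
note: Markov moves rewrite D1 (12 crossings) into D2 (12)


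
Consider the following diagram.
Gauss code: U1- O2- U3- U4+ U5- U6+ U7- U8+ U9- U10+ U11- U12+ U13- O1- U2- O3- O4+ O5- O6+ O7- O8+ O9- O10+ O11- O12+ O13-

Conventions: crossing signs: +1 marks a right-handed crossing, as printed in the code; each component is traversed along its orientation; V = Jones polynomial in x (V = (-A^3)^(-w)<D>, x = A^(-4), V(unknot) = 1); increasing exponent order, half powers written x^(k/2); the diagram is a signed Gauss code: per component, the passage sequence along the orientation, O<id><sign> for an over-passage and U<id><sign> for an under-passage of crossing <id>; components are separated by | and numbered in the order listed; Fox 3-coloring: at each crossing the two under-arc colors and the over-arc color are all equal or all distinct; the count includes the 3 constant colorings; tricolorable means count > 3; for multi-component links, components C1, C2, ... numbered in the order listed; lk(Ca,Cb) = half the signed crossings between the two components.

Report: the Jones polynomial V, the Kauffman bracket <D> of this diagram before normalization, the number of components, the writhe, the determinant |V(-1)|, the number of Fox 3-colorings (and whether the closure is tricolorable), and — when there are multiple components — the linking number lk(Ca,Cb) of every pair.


Jones polynomial: V(x) = -x^-4 + x^-3 + x^-1
<D> = -A^-5 - A^3 + A^7; writhe -3
components 1, writhe -3 (13 crossings)
3-colorings: 9 of 3^13, det 3 — tricolorable
note: V spans 3 powers of x: at least 3 crossings in any diagram


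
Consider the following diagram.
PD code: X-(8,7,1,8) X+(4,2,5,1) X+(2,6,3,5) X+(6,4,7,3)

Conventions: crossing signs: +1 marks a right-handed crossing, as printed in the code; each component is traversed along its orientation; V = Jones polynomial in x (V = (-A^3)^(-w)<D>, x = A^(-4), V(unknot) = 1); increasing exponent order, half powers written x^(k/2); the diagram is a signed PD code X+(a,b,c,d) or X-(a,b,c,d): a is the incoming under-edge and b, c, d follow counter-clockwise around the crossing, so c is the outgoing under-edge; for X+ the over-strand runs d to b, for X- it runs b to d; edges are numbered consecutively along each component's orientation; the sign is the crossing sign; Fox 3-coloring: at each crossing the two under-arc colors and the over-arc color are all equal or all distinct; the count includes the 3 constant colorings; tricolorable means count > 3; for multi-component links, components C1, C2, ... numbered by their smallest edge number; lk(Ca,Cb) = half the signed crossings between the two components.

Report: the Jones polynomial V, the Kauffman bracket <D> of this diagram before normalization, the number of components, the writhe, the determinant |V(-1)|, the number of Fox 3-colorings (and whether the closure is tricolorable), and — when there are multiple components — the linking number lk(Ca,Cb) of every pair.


V(x) = x + x^3 - x^4
bracket: -A^-10 + A^-6 + A^2, w = +2
1 component, writhe +2, over 4 crossings
det 3, colorings 9 of 3^4 — tricolorable
observation: det 3 = |V(-1)|; divisible by 3, so tricolorable


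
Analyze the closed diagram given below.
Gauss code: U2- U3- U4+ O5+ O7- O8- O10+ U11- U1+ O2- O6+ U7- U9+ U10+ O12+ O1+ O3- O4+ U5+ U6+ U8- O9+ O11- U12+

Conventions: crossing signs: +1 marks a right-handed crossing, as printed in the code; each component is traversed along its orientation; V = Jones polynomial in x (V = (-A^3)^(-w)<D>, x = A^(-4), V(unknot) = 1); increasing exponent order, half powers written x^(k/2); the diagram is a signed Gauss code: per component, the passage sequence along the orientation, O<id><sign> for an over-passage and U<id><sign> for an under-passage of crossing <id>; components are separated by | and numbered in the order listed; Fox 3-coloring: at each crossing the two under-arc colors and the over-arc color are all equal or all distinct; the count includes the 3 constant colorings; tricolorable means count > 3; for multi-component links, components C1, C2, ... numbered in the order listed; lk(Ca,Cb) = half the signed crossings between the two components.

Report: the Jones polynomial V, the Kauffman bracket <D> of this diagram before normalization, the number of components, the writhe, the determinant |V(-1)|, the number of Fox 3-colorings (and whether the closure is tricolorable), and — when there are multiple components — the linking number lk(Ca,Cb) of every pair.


V(x) = -x^-1 + 2 - x + 2x^2 - x^3 + x^4 - x^5
bracket: -A^-14 + A^-10 - A^-6 + 2A^-2 - A^2 + 2A^6 - A^10, w = +2
1 component, writhe +2, over 12 crossings
det 9, colorings 9 of 3^12 — tricolorable
observation: the span of V is 6, forcing >= 6 crossings in any diagram


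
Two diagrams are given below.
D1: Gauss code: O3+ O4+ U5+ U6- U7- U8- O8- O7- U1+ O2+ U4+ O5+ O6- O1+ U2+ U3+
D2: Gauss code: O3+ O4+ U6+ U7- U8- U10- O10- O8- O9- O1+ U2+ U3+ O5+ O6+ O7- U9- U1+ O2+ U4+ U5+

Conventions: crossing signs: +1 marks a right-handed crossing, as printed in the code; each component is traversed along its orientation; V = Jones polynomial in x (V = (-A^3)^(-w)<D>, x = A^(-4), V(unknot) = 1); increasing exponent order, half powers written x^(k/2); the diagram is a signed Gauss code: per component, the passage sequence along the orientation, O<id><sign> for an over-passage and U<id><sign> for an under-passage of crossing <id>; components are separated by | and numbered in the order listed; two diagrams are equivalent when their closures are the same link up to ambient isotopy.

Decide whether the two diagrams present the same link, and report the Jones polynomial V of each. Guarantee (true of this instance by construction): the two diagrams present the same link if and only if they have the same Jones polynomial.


equivalent: yes
D1 (bracket -A^-10 + A^-6 + A^2; 8 crossings at w = +2): V = x + x^3 - x^4
D2 (bracket -A^-10 + A^-6 + A^2; 10 crossings at w = +2): V = x + x^3 - x^4
key observation: all 2 diagrams share one V(x), hence one class


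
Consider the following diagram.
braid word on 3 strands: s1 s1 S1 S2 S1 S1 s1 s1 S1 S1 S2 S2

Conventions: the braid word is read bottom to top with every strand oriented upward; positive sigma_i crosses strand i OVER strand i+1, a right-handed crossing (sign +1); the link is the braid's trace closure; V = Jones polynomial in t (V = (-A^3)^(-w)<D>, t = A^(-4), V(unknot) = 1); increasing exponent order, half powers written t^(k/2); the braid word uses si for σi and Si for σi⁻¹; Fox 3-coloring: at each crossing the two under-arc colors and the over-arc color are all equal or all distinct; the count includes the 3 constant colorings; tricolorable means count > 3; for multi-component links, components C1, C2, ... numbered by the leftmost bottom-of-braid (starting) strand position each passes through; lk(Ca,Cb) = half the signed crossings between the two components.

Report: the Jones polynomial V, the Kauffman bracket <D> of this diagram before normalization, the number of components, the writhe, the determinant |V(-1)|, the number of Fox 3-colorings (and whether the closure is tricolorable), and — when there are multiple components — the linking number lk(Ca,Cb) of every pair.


V = -t^-6 + t^-5 - t^-4 + 2t^-3 - t^-2 + t^-1
<D> = A^-8 - A^-4 + 2 - A^4 + A^8 - A^12 (w = -4)
1 component over 12 crossings, w = -4
3 Fox colorings among 3^12, |V(-1)| = 7: not tricolorable
why: V spans 5 powers of t: at least 5 crossings in any diagram


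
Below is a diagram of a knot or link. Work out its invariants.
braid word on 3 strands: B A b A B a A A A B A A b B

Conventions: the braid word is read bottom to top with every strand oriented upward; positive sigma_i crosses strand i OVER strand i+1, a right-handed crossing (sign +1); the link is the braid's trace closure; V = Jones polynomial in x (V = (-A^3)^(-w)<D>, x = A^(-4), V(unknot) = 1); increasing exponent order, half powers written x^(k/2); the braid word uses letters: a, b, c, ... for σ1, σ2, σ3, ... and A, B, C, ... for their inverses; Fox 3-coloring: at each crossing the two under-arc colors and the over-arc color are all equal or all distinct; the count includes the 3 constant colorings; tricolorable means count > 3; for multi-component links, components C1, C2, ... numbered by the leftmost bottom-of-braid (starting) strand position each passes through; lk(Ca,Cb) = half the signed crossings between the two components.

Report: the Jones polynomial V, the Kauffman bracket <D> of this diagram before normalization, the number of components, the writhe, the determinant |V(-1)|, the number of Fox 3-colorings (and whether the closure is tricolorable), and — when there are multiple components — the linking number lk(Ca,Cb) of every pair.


V = -x^-8 + x^-5 + x^-3
<D> = A^-12 + A^-4 - A^8 (w = -8)
1 component over 14 crossings, w = -8
9 Fox colorings among 3^14, |V(-1)| = 3: tricolorable
why: |V(-1)| = 3: so tricolorable, since 3 divides 3


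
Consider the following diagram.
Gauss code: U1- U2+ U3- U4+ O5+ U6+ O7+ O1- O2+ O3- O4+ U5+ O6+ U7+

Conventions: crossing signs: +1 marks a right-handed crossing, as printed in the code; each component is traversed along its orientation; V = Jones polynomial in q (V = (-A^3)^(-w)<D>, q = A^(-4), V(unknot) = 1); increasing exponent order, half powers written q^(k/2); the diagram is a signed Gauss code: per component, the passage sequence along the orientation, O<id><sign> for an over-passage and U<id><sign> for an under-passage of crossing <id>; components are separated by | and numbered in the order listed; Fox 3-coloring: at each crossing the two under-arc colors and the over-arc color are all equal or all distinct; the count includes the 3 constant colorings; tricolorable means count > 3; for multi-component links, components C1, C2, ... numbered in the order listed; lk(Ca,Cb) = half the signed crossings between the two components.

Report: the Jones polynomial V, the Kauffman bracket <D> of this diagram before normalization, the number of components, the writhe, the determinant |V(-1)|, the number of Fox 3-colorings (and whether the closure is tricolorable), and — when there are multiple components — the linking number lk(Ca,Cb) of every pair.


V = q + q^3 - q^4
<D> = A^-7 - A^-3 - A^5 (w = +3)
1 component over 7 crossings, w = +3
9 Fox colorings among 3^7, |V(-1)| = 3: tricolorable
why: det 3 = |V(-1)|; divisible by 3, so tricolorable


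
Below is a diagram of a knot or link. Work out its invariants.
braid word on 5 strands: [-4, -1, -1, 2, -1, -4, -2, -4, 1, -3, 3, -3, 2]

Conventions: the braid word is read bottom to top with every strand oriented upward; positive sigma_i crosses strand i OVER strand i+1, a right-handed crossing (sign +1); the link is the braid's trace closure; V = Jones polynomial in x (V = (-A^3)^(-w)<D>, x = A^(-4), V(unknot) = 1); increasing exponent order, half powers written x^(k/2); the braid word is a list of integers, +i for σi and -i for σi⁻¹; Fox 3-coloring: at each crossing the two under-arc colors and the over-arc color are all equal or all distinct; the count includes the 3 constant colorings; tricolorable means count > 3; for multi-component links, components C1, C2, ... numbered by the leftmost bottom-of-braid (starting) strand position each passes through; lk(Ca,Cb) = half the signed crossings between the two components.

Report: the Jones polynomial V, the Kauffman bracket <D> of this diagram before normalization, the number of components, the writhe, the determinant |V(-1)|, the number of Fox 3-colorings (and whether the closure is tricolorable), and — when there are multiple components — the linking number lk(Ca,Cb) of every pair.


Jones polynomial: V(x) = -x^(-15/2) + 2x^(-13/2) - 2x^(-11/2) + 4x^(-9/2) - 3x^(-7/2) + 2x^(-5/2) - 3x^(-3/2) - x^(1/2)
<D> = A^-17 + 3A^-9 - 2A^-5 + 3A^-1 - 4A^3 + 2A^7 - 2A^11 + A^15; writhe -5
components 2, writhe -5 (13 crossings)
linking number lk(C1,C2) = +1
3-colorings: 27 of 3^13, det 18 — tricolorable
note: the 1 component pair carries total linking +1


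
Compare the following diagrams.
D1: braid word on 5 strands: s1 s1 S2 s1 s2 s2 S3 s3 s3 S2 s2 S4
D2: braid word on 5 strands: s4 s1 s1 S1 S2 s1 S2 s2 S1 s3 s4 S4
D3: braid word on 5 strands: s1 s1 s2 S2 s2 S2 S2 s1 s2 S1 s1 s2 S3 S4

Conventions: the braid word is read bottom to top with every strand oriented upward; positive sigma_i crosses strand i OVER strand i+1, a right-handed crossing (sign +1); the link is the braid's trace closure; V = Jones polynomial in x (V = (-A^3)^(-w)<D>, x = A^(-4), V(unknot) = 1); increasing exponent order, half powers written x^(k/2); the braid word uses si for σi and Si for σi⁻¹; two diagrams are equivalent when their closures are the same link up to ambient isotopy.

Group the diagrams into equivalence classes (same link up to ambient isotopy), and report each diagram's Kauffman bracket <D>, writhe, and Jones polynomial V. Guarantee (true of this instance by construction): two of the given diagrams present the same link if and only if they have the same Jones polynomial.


grouping into links: {D1, D3} | {D2}
V(D1) = x - x^2 + 2x^3 - x^4 + x^5 - x^6  (w +4, c 12, <D> = -A^-12 + A^-8 - A^-4 + 2 - A^4 + A^8)
V(D2) = 1  [12 crossings, <D> = A^6, w = +2]
D3 (bracket -A^-18 + A^-14 - A^-10 + 2A^-6 - A^-2 + A^2; 14 crossings at w = +2): V = x - x^2 + 2x^3 - x^4 + x^5 - x^6
why: comparing 3 Jones polynomials yields 2 groups


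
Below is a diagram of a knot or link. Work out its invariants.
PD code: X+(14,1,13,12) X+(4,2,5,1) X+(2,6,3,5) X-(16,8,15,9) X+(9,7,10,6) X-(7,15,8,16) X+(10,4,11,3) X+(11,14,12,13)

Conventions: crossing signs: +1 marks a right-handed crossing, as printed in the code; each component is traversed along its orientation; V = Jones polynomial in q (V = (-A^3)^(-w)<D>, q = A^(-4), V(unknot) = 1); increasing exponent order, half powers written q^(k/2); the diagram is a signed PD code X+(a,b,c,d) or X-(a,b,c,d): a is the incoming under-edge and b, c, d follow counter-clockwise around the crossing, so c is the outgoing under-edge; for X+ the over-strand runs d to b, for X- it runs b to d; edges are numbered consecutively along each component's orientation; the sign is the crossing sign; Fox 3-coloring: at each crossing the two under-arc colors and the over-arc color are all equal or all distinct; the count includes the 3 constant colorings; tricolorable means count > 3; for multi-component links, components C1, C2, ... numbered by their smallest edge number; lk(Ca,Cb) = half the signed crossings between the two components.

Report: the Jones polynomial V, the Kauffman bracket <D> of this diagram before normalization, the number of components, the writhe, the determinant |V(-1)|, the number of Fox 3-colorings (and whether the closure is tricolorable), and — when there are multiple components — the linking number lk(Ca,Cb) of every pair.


V(q) = q^-1 + 3q - q^2 + 3q^3 - 2q^4 + q^5 - q^6
bracket: -A^-12 + A^-8 - 2A^-4 + 3 - A^4 + 3A^8 + A^16, w = +4
3 components, writhe +4, over 8 crossings
lk(C1,C2) = +1
linking number lk(C1,C3) = -1
lk(C2,C3): 0
det 12, colorings 9 of 3^8 — tricolorable
observation: w = +4 (over 8 crossings) is diagram-only; (-A^3)^(-4) removes it from V


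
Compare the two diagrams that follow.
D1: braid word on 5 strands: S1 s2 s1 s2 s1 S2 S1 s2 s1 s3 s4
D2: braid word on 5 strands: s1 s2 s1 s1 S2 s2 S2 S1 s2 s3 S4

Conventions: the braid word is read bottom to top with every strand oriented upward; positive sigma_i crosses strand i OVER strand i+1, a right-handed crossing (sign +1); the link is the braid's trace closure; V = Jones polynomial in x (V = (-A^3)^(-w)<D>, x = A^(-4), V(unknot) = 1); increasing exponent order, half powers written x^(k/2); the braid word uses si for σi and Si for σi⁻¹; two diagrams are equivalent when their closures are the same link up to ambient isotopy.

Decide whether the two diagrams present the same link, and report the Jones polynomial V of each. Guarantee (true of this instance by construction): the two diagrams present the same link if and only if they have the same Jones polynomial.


equivalent: yes
V(D1) = -x^(1/2) - x^(3/2) - x^(5/2) + x^(9/2)  (w +5, c 11, <D> = -A^-3 + A^5 + A^9 + A^13)
V(D2) = -x^(1/2) - x^(3/2) - x^(5/2) + x^(9/2)  (w +3, c 11, <D> = -A^-9 + A^-1 + A^3 + A^7)
why: from 11 to 11 crossings by R-moves: one link, two diagrams


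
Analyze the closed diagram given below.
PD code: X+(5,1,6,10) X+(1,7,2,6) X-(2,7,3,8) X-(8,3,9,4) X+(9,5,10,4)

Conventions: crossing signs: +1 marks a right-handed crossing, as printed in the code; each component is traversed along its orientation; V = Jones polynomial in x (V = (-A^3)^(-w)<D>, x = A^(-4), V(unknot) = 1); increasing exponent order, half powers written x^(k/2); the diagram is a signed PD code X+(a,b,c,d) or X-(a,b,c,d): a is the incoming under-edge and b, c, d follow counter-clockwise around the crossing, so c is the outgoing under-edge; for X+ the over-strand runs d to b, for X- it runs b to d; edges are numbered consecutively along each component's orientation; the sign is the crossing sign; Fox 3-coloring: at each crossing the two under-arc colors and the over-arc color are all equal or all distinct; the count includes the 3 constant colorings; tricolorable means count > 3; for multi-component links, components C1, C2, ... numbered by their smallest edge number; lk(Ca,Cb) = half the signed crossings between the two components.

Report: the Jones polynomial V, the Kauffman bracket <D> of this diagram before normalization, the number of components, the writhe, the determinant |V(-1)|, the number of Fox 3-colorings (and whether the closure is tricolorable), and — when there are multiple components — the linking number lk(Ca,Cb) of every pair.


V = 1
<D> = -A^3 (w = +1)
1 component over 5 crossings, w = +1
3 Fox colorings among 3^5, |V(-1)| = 1: not tricolorable
why: det 1 = |V(-1)|; not divisible by 3, so not tricolorable


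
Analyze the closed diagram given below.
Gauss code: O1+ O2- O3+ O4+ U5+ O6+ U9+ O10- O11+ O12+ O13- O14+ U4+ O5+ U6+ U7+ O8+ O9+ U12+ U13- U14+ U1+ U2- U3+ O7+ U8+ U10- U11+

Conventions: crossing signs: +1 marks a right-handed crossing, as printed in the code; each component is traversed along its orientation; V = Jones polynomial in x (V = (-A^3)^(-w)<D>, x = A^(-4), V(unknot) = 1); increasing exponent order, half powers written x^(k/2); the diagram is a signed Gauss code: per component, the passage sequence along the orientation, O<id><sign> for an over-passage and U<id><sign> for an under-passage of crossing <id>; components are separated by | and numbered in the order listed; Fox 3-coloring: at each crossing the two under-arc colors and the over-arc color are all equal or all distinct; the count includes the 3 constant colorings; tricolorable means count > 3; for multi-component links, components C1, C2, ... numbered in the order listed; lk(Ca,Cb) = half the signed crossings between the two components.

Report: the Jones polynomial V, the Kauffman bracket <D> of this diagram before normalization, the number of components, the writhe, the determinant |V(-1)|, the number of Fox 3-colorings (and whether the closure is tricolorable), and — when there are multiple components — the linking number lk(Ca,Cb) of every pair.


Jones polynomial: V(x) = x^3 + x^5 - x^8
<D> = -A^-8 + A^4 + A^12; writhe +8
components 1, writhe +8 (14 crossings)
3-colorings: 9 of 3^14, det 3 — tricolorable
note: w = +8 (over 14 crossings) is diagram-only; (-A^3)^(-8) removes it from V


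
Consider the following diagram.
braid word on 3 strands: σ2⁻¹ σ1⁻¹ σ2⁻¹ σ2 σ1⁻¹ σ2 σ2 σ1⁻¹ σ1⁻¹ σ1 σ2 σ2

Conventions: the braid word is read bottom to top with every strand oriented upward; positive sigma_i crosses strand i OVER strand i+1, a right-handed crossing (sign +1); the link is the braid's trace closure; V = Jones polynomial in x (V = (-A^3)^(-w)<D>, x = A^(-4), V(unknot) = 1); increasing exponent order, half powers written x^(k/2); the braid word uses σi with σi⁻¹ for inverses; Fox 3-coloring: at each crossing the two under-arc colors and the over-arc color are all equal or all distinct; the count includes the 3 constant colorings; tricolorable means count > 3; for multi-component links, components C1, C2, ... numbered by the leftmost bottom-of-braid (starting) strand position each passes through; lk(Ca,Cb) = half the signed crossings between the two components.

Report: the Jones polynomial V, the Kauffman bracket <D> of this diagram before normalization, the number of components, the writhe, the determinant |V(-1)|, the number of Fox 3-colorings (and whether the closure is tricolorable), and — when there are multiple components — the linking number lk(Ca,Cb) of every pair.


V = -x^-3 + 2x^-2 - 2x^-1 + 3 - 2x + 2x^2 - x^3
<D> = -A^-12 + 2A^-8 - 2A^-4 + 3 - 2A^4 + 2A^8 - A^12 (w = 0)
1 component over 12 crossings, w = 0
3 Fox colorings among 3^12, |V(-1)| = 13: not tricolorable
why: |V(-1)| = 13: so not tricolorable, since 3 does not divide 13


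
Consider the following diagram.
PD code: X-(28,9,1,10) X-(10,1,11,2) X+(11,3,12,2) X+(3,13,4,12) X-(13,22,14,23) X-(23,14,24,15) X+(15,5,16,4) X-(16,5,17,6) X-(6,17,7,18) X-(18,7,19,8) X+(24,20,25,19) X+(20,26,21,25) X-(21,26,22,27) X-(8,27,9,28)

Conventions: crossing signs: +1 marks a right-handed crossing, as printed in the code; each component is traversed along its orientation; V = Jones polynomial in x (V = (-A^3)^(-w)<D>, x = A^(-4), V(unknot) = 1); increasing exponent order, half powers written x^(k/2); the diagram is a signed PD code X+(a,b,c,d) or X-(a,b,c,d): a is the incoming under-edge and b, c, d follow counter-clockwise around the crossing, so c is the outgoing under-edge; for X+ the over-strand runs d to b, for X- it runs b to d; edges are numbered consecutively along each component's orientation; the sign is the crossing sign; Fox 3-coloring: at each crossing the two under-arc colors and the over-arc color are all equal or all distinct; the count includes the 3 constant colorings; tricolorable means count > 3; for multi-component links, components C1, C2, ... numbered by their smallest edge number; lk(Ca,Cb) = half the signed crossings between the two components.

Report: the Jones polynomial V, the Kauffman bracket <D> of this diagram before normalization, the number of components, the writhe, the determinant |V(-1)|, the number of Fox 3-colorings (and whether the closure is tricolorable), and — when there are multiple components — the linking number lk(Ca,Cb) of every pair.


V = -x^-6 + x^-5 - x^-4 + 2x^-3 - x^-2 + x^-1
<D> = A^-8 - A^-4 + 2 - A^4 + A^8 - A^12 (w = -4)
1 component over 14 crossings, w = -4
3 Fox colorings among 3^14, |V(-1)| = 7: not tricolorable
why: w = -4 (over 14 crossings) is diagram-only; (-A^3)^(4) removes it from V


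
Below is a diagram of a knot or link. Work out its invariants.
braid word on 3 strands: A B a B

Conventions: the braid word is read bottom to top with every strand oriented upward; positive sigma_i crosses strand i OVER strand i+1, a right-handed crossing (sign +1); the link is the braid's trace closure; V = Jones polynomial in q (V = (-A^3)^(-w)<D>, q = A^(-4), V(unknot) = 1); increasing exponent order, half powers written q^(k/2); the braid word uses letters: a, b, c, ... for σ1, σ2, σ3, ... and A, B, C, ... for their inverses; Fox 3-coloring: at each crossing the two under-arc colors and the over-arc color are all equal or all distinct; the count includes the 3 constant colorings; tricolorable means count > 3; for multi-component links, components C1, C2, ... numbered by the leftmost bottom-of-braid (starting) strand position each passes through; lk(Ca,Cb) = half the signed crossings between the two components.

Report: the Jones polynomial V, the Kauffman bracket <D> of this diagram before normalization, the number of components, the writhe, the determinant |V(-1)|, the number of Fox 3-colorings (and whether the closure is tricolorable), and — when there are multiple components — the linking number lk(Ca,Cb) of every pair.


V = 1
<D> = A^-6 (w = -2)
1 component over 4 crossings, w = -2
3 Fox colorings among 3^4, |V(-1)| = 1: not tricolorable
why: |V(-1)| = 1: so not tricolorable, since 3 does not divide 1


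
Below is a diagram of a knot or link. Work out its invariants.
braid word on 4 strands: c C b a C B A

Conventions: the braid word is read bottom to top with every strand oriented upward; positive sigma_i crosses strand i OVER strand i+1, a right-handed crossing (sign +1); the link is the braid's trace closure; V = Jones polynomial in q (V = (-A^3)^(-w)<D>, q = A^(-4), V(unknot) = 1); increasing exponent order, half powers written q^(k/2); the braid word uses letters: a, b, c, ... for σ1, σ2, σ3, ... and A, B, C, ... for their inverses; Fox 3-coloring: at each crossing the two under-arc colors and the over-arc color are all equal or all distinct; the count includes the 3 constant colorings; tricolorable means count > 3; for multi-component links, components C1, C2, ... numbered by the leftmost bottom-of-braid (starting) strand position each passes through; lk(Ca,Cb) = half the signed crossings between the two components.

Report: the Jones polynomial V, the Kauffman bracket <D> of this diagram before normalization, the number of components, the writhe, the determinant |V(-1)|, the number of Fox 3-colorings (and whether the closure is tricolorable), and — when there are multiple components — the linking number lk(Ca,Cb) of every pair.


V(q) = 1
bracket: -A^-3, w = -1
1 component, writhe -1, over 7 crossings
det 1, colorings 3 of 3^7 — not tricolorable
observation: free reduction leaves σ2 σ1 σ3⁻¹ σ2⁻¹ σ1⁻¹ of the original 7 letters


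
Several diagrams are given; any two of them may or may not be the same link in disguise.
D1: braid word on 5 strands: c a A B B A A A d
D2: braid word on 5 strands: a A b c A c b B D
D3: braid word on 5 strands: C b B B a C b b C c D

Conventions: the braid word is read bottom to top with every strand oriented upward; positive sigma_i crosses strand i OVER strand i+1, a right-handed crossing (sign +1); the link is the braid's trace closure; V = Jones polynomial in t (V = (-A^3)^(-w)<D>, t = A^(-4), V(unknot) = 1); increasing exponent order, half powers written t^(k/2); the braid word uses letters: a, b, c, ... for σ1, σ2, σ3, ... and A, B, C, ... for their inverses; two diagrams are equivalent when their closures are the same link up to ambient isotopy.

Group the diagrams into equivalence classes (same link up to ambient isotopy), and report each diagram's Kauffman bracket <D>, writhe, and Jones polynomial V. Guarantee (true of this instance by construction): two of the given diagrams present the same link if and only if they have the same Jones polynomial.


grouping into links: {D1} | {D2} | {D3}
V(D1) = t^(-13/2) - t^(-11/2) + t^(-9/2) - 2t^(-7/2) - t^(-3/2)  (w -3, c 9, <D> = A^-3 + 2A^5 - A^9 + A^13 - A^17)
V(D2) = -t^(1/2) - t^(5/2)  (w +1, c 9, <D> = A^-7 + A)
V(D3) = -t^(-1/2) - t^(1/2)  [11 crossings, <D> = A^-5 + A^-1, w = -1]
why: 3 classes among 3 diagrams; unequal V(t) rules out equality


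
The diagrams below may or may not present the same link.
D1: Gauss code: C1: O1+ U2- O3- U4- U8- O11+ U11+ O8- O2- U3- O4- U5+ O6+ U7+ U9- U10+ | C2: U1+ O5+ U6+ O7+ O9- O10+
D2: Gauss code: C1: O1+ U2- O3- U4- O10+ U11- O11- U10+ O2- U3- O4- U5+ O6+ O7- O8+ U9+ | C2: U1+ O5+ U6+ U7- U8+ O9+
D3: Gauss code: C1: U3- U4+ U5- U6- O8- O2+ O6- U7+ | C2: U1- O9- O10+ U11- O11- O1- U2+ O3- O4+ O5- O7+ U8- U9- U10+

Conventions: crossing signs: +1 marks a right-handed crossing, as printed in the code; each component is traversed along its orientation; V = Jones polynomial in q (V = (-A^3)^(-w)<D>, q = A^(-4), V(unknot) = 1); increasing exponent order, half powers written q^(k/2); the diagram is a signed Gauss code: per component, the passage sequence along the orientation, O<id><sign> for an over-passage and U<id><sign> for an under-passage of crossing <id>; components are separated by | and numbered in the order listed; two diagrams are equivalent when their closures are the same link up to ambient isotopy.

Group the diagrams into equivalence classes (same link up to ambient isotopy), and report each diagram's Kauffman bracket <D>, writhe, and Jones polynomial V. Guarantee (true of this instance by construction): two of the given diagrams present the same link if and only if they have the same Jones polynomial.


classes: {D1, D2} | {D3}
V(D1) = q^(-5/2) - q^(-3/2) + q^(-1/2) - 3q^(1/2) + 2q^(3/2) - 2q^(5/2) + q^(7/2) - q^(9/2)  [11 crossings, <D> = A^-15 - A^-11 + 2A^-7 - 2A^-3 + 3A - A^5 + A^9 - A^13, w = +1]
D2 (bracket A^-15 - A^-11 + 2A^-7 - 2A^-3 + 3A - A^5 + A^9 - A^13; 11 crossings at w = +1): V = q^(-5/2) - q^(-3/2) + q^(-1/2) - 3q^(1/2) + 2q^(3/2) - 2q^(5/2) + q^(7/2) - q^(9/2)
V(D3) = -q^(-1/2) - q^(1/2)  (w -3, c 11, <D> = A^-11 + A^-7)
insight: V(q) takes 2 values over 3 diagrams, fixing the grouping


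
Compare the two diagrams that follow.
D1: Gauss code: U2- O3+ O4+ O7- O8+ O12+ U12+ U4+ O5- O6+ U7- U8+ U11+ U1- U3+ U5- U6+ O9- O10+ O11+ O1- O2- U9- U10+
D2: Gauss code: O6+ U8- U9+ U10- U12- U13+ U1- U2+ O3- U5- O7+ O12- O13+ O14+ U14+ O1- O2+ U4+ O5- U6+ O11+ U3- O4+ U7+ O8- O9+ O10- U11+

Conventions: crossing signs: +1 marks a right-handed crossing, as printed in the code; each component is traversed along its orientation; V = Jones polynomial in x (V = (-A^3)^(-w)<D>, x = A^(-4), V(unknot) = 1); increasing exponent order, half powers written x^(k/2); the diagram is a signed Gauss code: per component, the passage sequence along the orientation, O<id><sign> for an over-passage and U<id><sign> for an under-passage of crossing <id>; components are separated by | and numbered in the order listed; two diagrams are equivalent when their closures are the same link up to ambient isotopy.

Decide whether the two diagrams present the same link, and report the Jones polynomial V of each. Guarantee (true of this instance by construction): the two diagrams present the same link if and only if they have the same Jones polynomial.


same link: no
V(D1) = 1  [12 crossings, <D> = A^6, w = +2]
V(D2) = -x^-3 + 3x^-2 - 3x^-1 + 4 - 4x + 3x^2 - 2x^3 + x^4  (w +2, c 14, <D> = A^-10 - 2A^-6 + 3A^-2 - 4A^2 + 4A^6 - 3A^10 + 3A^14 - A^18)
note: 2 classes among 2 diagrams; unequal V(x) rules out equality


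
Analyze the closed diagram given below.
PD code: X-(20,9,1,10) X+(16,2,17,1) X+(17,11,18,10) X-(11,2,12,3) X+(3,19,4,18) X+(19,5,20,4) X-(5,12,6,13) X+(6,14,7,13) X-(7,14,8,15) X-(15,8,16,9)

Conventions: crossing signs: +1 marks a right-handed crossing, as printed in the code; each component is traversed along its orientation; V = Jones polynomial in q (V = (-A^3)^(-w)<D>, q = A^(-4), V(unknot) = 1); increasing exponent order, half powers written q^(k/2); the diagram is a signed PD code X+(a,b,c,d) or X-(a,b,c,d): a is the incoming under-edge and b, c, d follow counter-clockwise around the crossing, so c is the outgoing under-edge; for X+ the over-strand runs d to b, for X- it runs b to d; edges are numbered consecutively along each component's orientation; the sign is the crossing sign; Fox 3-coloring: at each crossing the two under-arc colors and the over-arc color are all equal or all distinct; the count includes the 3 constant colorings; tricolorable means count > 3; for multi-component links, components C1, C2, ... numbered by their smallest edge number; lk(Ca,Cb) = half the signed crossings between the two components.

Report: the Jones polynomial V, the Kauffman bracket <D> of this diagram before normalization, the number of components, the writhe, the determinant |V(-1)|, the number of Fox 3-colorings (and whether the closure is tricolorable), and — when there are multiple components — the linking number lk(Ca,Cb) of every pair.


V = -q^-3 + 2q^-2 - 2q^-1 + 3 - 2q + 2q^2 - q^3
<D> = -A^-12 + 2A^-8 - 2A^-4 + 3 - 2A^4 + 2A^8 - A^12 (w = 0)
1 component over 10 crossings, w = 0
3 Fox colorings among 3^10, |V(-1)| = 13: not tricolorable
why: w = 0 (over 10 crossings) is diagram-only; (-A^3)^(0) removes it from V


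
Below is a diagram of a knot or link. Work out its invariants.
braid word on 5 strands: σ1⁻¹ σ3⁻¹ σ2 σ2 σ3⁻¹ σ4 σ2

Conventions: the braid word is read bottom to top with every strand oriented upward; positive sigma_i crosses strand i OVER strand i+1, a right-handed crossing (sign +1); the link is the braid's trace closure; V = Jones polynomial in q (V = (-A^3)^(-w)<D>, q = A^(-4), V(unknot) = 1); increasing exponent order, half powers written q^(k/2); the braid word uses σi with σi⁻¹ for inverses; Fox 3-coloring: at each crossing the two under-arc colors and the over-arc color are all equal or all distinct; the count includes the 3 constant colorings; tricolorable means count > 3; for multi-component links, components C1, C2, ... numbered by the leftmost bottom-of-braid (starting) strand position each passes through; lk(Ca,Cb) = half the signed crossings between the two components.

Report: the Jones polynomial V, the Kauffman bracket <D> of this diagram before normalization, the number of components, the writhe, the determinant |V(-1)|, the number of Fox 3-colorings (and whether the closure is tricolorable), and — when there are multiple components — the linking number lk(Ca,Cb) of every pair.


V = -q^(-3/2) + q^(-1/2) - 2q^(1/2) + q^(3/2) - 2q^(5/2) + q^(7/2)
<D> = -A^-11 + 2A^-7 - A^-3 + 2A - A^5 + A^9 (w = +1)
2 components over 7 crossings, w = +1
lk(C1,C2): 0
3 Fox colorings among 3^7, |V(-1)| = 8: not tricolorable
why: every pair of the 2 components has lk = 0


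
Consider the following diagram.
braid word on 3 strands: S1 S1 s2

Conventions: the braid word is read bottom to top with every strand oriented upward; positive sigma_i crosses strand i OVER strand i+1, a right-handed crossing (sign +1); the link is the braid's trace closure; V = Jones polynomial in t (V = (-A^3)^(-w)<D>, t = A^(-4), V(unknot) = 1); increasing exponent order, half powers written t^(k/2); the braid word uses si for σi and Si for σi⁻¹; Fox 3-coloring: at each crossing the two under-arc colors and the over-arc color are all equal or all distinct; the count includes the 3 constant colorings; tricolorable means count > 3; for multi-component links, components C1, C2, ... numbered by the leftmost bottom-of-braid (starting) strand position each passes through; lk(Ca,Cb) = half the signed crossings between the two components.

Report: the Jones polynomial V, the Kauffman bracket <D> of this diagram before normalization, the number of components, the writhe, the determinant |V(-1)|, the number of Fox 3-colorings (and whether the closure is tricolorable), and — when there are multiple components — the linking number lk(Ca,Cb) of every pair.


V = -t^(-5/2) - t^(-1/2)
<D> = A^-1 + A^7 (w = -1)
2 components over 3 crossings, w = -1
lk(C1,C2): -1
3 Fox colorings among 3^3, |V(-1)| = 2: not tricolorable
why: |V(-1)| = 2: so not tricolorable, since 3 does not divide 2


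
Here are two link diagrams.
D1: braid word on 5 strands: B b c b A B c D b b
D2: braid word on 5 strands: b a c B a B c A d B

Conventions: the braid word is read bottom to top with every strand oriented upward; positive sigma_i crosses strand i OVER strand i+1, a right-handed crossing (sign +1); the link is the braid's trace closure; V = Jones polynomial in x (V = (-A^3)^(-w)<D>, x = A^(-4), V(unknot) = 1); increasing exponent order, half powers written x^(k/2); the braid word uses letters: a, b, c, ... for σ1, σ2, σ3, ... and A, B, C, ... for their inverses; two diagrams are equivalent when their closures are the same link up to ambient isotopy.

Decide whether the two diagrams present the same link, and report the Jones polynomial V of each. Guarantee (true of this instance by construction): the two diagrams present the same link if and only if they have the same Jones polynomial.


same link: no
V(D1) = x + 2x^3 + x^5  [10 crossings, <D> = A^-14 + 2A^-6 + A^2, w = +2]
V(D2) = x^-2 + 2 + x^2  [10 crossings, <D> = A^-2 + 2A^6 + A^14, w = +2]
insight: 2 values of V(x) split the 2 diagrams


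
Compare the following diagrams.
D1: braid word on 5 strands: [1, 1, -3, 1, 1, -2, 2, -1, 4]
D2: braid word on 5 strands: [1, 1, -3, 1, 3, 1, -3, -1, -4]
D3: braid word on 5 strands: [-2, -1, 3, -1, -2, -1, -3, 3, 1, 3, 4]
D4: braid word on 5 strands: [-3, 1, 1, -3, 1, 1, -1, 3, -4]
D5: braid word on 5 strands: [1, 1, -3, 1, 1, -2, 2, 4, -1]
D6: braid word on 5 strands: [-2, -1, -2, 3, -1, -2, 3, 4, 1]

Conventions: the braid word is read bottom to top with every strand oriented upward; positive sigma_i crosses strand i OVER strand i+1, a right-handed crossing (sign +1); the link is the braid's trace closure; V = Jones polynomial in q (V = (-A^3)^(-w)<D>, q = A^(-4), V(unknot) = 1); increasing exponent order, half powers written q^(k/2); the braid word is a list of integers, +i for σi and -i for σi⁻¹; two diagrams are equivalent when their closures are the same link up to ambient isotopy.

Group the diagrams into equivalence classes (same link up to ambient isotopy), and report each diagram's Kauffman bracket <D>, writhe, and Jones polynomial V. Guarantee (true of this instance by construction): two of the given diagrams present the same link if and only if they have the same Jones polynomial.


classes: {D1, D2, D4, D5} | {D3, D6}
V(D1) = -q^(1/2) - q^(3/2) - q^(5/2) + q^(9/2)  [9 crossings, <D> = -A^-9 + A^-1 + A^3 + A^7, w = +3]
V(D2) = -q^(1/2) - q^(3/2) - q^(5/2) + q^(9/2)  [9 crossings, <D> = -A^-15 + A^-7 + A^-3 + A, w = +1]
V(D3) = -q^(-9/2) + q^(-7/2) - 2q^(-5/2) + 2q^(-3/2) - 2q^(-1/2) + q^(1/2) - q^(3/2)  [11 crossings, <D> = A^-9 - A^-5 + 2A^-1 - 2A^3 + 2A^7 - A^11 + A^15, w = -1]
D4 (bracket -A^-15 + A^-7 + A^-3 + A; 9 crossings at w = +1): V = -q^(1/2) - q^(3/2) - q^(5/2) + q^(9/2)
V(D5) = -q^(1/2) - q^(3/2) - q^(5/2) + q^(9/2)  [9 crossings, <D> = -A^-9 + A^-1 + A^3 + A^7, w = +3]
D6 (bracket A^-9 - A^-5 + 2A^-1 - 2A^3 + 2A^7 - A^11 + A^15; 9 crossings at w = -1): V = -q^(-9/2) + q^(-7/2) - 2q^(-5/2) + 2q^(-3/2) - 2q^(-1/2) + q^(1/2) - q^(3/2)
note: 2 values of V(q) split the 6 diagrams


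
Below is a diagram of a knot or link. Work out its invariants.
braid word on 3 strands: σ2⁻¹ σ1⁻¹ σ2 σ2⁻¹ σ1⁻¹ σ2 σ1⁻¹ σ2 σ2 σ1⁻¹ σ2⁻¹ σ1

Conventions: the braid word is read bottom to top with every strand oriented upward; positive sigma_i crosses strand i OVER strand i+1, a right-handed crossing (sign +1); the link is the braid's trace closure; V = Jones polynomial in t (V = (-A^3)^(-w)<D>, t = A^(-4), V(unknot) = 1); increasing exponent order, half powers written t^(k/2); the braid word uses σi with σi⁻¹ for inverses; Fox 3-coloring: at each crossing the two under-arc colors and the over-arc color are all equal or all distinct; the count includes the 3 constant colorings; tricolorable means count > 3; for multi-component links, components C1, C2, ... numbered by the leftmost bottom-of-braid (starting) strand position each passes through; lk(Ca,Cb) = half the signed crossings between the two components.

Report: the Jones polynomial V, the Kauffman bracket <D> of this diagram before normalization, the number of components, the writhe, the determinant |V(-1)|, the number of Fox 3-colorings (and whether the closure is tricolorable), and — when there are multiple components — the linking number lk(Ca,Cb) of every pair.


Jones polynomial: V(t) = t^-6 - 2t^-5 + 2t^-4 - 3t^-3 + 4t^-2 - 3t^-1 + 3 - 2t + t^2
<D> = A^-14 - 2A^-10 + 3A^-6 - 3A^-2 + 4A^2 - 3A^6 + 2A^10 - 2A^14 + A^18; writhe -2
components 1, writhe -2 (12 crossings)
3-colorings: 9 of 3^12, det 21 — tricolorable
note: the span of V is 8, forcing >= 8 crossings in any diagram
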